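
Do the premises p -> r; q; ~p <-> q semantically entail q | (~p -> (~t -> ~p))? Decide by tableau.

Yes

Initial set: {T (p -> r); T q; T (~p <-> q); F (q | (~p -> (~t -> ~p)))}.
F (q | (~p -> (~t -> ~p))): α-rule — add F q, F (~p -> (~t -> ~p)).
× closes — contains both q and ~q.
All 1 branch closes.
Every branch closed, so the premises entail the conclusion.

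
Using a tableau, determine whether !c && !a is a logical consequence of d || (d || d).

No

Initial set: {T (d || (d || d)); F (!c && !a)}.
T (d || (d || d)): β-rule — branch into T d  //  T (d || d).
  branch 1 (add T d):
    F (!c && !a): β-rule — branch into F !c  //  F !a.
      branch 1.1 (add F !c):
        ○ open, literals {c=T, d=T}.
      branch 1.2 (add F !a):
        ○ open, literals {a=T, d=T}.
  branch 2 (add T (d || d)):
    F (!c && !a): β-rule — branch into F !c  //  F !a.
      branch 2.1 (add F !c):
        T (d || d): β-rule — branch into T d  //  T d.
          branch 2.1.1 (add T d):
            ○ open, literals {c=T, d=T}.
          branch 2.1.2 (add T d):
            ○ open, literals {c=T, d=T}.
      branch 2.2 (add F !a):
        T (d || d): β-rule — branch into T d  //  T d.
          branch 2.2.1 (add T d):
            ○ open, literals {a=T, d=T}.
          branch 2.2.2 (add T d):
            ○ open, literals {a=T, d=T}.
0 branches closed, 6 open.
An open branch gives a countermodel: c=T, d=T (unmentioned atoms arbitrary); the premises hold there but the conclusion fails.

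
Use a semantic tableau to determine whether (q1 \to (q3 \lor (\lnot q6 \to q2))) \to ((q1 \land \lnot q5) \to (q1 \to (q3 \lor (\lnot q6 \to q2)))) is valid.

Valid

Assume the negation and expand:
Initial set: {\lnot ((q1 \to (q3 \lor (\lnot q6 \to q2))) \to ((q1 \land \lnot q5) \to (q1 \to (q3 \lor (\lnot q6 \to q2)))))}.
\lnot ((q1 \to (q3 \lor (\lnot q6 \to q2))) \to ((q1 \land \lnot q5) \to (q1 \to (q3 \lor (\lnot q6 \to q2))))): α-rule — add (q1 \to (q3 \lor (\lnot q6 \to q2))), \lnot ((q1 \land \lnot q5) \to (q1 \to (q3 \lor (\lnot q6 \to q2)))).
\lnot ((q1 \land \lnot q5) \to (q1 \to (q3 \lor (\lnot q6 \to q2)))): α-rule — add (q1 \land \lnot q5), \lnot (q1 \to (q3 \lor (\lnot q6 \to q2))).
(q1 \land \lnot q5): α-rule — add q1, \lnot q5.
\lnot (q1 \to (q3 \lor (\lnot q6 \to q2))): α-rule — add q1, \lnot (q3 \lor (\lnot q6 \to q2)).
\lnot (q3 \lor (\lnot q6 \to q2)): α-rule — add \lnot q3, \lnot (\lnot q6 \to q2).
\lnot (\lnot q6 \to q2): α-rule — add \lnot q6, \lnot q2.
(q1 \to (q3 \lor (\lnot q6 \to q2))): β-rule — branch into \lnot q1  //  (q3 \lor (\lnot q6 \to q2)).
  branch 1 (add \lnot q1):
    × closes — contains both q1 and \lnot q1.
  branch 2 (add (q3 \lor (\lnot q6 \to q2))):
    (q3 \lor (\lnot q6 \to q2)): β-rule — branch into q3  //  (\lnot q6 \to q2).
      branch 2.1 (add q3):
        × closes — contains both q3 and \lnot q3.
      branch 2.2 (add (\lnot q6 \to q2)):
        (\lnot q6 \to q2): β-rule — branch into \lnot \lnot q6  //  q2.
          branch 2.2.1 (add \lnot \lnot q6):
            × closes — contains both q6 and \lnot q6.
          branch 2.2.2 (add q2):
            × closes — contains both q2 and \lnot q2.
All 4 branches close.
Every branch closed, so the negation is unsatisfiable and the formula is valid.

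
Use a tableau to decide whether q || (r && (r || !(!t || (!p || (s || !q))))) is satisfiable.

Satisfiable

Initial set: {(q || (r && (r || !(!t || (!p || (s || !q))))))}.
(q || (r && (r || !(!t || (!p || (s || !q)))))): β-rule — branch into q  //  (r && (r || !(!t || (!p || (s || !q))))).
  branch 1 (add q):
    ○ open, literals {q=true}.
  branch 2 (add (r && (r || !(!t || (!p || (s || !q)))))):
    (r && (r || !(!t || (!p || (s || !q))))): α-rule — add r, (r || !(!t || (!p || (s || !q)))).
    (r || !(!t || (!p || (s || !q)))): β-rule — branch into r  //  !(!t || (!p || (s || !q))).
      branch 2.1 (add r):
        ○ open, literals {r=true}.
      branch 2.2 (add !(!t || (!p || (s || !q)))):
        !(!t || (!p || (s || !q))): α-rule — add !!t, !(!p || (s || !q)).
        !(!p || (s || !q)): α-rule — add !!p, !(s || !q).
        !(s || !q): α-rule — add !s, !!q.
        ○ open, literals {p=true, q=true, r=true, s=false, t=true}.
0 branches closed, 3 open.
An open branch gives a satisfying assignment: q=true.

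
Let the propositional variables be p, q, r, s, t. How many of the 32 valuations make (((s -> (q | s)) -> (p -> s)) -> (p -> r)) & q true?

Initial set: {((((s -> (q | s)) -> (p -> s)) -> (p -> r)) & q)}.
((((s -> (q | s)) -> (p -> s)) -> (p -> r)) & q): α-rule — add (((s -> (q | s)) -> (p -> s)) -> (p -> r)), q.
(((s -> (q | s)) -> (p -> s)) -> (p -> r)): β-rule — branch into ~((s -> (q | s)) -> (p -> s))  //  (p -> r).
  branch 1 (add ~((s -> (q | s)) -> (p -> s))):
    ~((s -> (q | s)) -> (p -> s)): α-rule — add (s -> (q | s)), ~(p -> s).
    ~(p -> s): α-rule — add p, ~s.
    (s -> (q | s)): β-rule — branch into ~s  //  (q | s).
      branch 1.1 (add ~s):
        ○ open, literals {p=1, q=1, s=0}.
      branch 1.2 (add (q | s)):
        (q | s): β-rule — branch into q  //  s.
          branch 1.2.1 (add q):
            ○ open, literals {p=1, q=1, s=0}.
          branch 1.2.2 (add s):
            × closes — contains both s and ~s.
  branch 2 (add (p -> r)):
    (p -> r): β-rule — branch into ~p  //  r.
      branch 2.1 (add ~p):
        ○ open, literals {p=0, q=1}.
      branch 2.2 (add r):
        ○ open, literals {q=1, r=1}.
1 branch closed, 4 open.
Each open branch fixes some atoms; the unmentioned ones are free. Counting distinct full assignments: branch {p=1, q=1, s=0} (r, t) contributes 4 new; branch {p=1, q=1, s=0} (r, t) contributes 0 new; branch {p=0, q=1} (r, s, t) contributes 8 new; branch {q=1, r=1} (p, s, t) contributes 2 new. Total: 14.

14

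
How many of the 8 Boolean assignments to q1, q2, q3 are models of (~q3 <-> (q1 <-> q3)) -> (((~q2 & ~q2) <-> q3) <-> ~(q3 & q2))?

7

Initial set: {((~q3 <-> (q1 <-> q3)) -> (((~q2 & ~q2) <-> q3) <-> ~(q3 & q2)))}.
((~q3 <-> (q1 <-> q3)) -> (((~q2 & ~q2) <-> q3) <-> ~(q3 & q2))): β-rule — branch into ~(~q3 <-> (q1 <-> q3))  //  (((~q2 & ~q2) <-> q3) <-> ~(q3 & q2)).
  branch 1 (add ~(~q3 <-> (q1 <-> q3))):
    ~(~q3 <-> (q1 <-> q3)): β-rule — branch into ~q3, ~(q1 <-> q3)  //  ~~q3, (q1 <-> q3).
      branch 1.1 (add ~q3, ~(q1 <-> q3)):
        ~(q1 <-> q3): β-rule — branch into q1, ~q3  //  ~q1, q3.
          branch 1.1.1 (add q1, ~q3):
            ○ open, literals {q1=1, q3=0}.
          branch 1.1.2 (add ~q1, q3):
            × closes — contains both q3 and ~q3.
      branch 1.2 (add ~~q3, (q1 <-> q3)):
        (q1 <-> q3): β-rule — branch into q1, q3  //  ~q1, ~q3.
          branch 1.2.1 (add q1, q3):
            ○ open, literals {q1=1, q3=1}.
          branch 1.2.2 (add ~q1, ~q3):
            × closes — contains both q3 and ~q3.
  branch 2 (add (((~q2 & ~q2) <-> q3) <-> ~(q3 & q2))):
    (((~q2 & ~q2) <-> q3) <-> ~(q3 & q2)): β-rule — branch into ((~q2 & ~q2) <-> q3), ~(q3 & q2)  //  ~((~q2 & ~q2) <-> q3), ~~(q3 & q2).
      branch 2.1 (add ((~q2 & ~q2) <-> q3), ~(q3 & q2)):
        ((~q2 & ~q2) <-> q3): β-rule — branch into (~q2 & ~q2), q3  //  ~(~q2 & ~q2), ~q3.
          branch 2.1.1 (add (~q2 & ~q2), q3):
            (~q2 & ~q2): α-rule — add ~q2, ~q2.
            ~(q3 & q2): β-rule — branch into ~q3  //  ~q2.
              branch 2.1.1.1 (add ~q3):
                × closes — contains both q3 and ~q3.
              branch 2.1.1.2 (add ~q2):
                ○ open, literals {q2=0, q3=1}.
          branch 2.1.2 (add ~(~q2 & ~q2), ~q3):
            ~(q3 & q2): β-rule — branch into ~q3  //  ~q2.
              branch 2.1.2.1 (add ~q3):
                ~(~q2 & ~q2): β-rule — branch into ~~q2  //  ~~q2.
                  branch 2.1.2.1.1 (add ~~q2):
                    ○ open, literals {q2=1, q3=0}.
                  branch 2.1.2.1.2 (add ~~q2):
                    ○ open, literals {q2=1, q3=0}.
              branch 2.1.2.2 (add ~q2):
                ~(~q2 & ~q2): β-rule — branch into ~~q2  //  ~~q2.
                  branch 2.1.2.2.1 (add ~~q2):
                    × closes — contains both q2 and ~q2.
                  branch 2.1.2.2.2 (add ~~q2):
                    × closes — contains both q2 and ~q2.
      branch 2.2 (add ~((~q2 & ~q2) <-> q3), ~~(q3 & q2)):
        ~~(q3 & q2): α-rule — add q3, q2.
        ~((~q2 & ~q2) <-> q3): β-rule — branch into (~q2 & ~q2), ~q3  //  ~(~q2 & ~q2), q3.
          branch 2.2.1 (add (~q2 & ~q2), ~q3):
            × closes — contains both q3 and ~q3.
          branch 2.2.2 (add ~(~q2 & ~q2), q3):
            ~(~q2 & ~q2): β-rule — branch into ~~q2  //  ~~q2.
              branch 2.2.2.1 (add ~~q2):
                ○ open, literals {q2=1, q3=1}.
              branch 2.2.2.2 (add ~~q2):
                ○ open, literals {q2=1, q3=1}.
6 branches closed, 7 open.
Each open branch fixes some atoms; the unmentioned ones are free. Counting distinct full assignments: branch {q1=1, q3=0} (q2) contributes 2 new; branch {q1=1, q3=1} (q2) contributes 2 new; branch {q2=0, q3=1} (q1) contributes 1 new; branch {q2=1, q3=0} (q1) contributes 1 new; branch {q2=1, q3=0} (q1) contributes 0 new; branch {q2=1, q3=1} (q1) contributes 1 new; branch {q2=1, q3=1} (q1) contributes 0 new. Total: 7.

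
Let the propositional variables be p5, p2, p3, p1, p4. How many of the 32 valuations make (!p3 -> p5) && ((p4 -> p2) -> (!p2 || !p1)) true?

18

Initial set: {T ((!p3 -> p5) && ((p4 -> p2) -> (!p2 || !p1)))}.
T ((!p3 -> p5) && ((p4 -> p2) -> (!p2 || !p1))): α-rule — add T (!p3 -> p5), T ((p4 -> p2) -> (!p2 || !p1)).
T (!p3 -> p5): β-rule — branch into F !p3  //  T p5.
  branch 1 (add F !p3):
    T ((p4 -> p2) -> (!p2 || !p1)): β-rule — branch into F (p4 -> p2)  //  T (!p2 || !p1).
      branch 1.1 (add F (p4 -> p2)):
        F (p4 -> p2): α-rule — add T p4, F p2.
        ○ open, literals {p2=0, p3=1, p4=1}.
      branch 1.2 (add T (!p2 || !p1)):
        T (!p2 || !p1): β-rule — branch into T !p2  //  T !p1.
          branch 1.2.1 (add T !p2):
            ○ open, literals {p2=0, p3=1}.
          branch 1.2.2 (add T !p1):
            ○ open, literals {p1=0, p3=1}.
  branch 2 (add T p5):
    T ((p4 -> p2) -> (!p2 || !p1)): β-rule — branch into F (p4 -> p2)  //  T (!p2 || !p1).
      branch 2.1 (add F (p4 -> p2)):
        F (p4 -> p2): α-rule — add T p4, F p2.
        ○ open, literals {p2=0, p4=1, p5=1}.
      branch 2.2 (add T (!p2 || !p1)):
        T (!p2 || !p1): β-rule — branch into T !p2  //  T !p1.
          branch 2.2.1 (add T !p2):
            ○ open, literals {p2=0, p5=1}.
          branch 2.2.2 (add T !p1):
            ○ open, literals {p1=0, p5=1}.
0 branches closed, 6 open.
Each open branch fixes some atoms; the unmentioned ones are free. Counting distinct full assignments: branch {p2=0, p3=1, p4=1} (p5, p1) contributes 4 new; branch {p2=0, p3=1} (p5, p1, p4) contributes 4 new; branch {p1=0, p3=1} (p5, p2, p4) contributes 4 new; branch {p2=0, p4=1, p5=1} (p3, p1) contributes 2 new; branch {p2=0, p5=1} (p3, p1, p4) contributes 2 new; branch {p1=0, p5=1} (p2, p3, p4) contributes 2 new. Total: 18.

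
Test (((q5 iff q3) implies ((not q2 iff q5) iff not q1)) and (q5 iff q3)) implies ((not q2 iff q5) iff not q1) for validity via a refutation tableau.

Assume the negation and expand:
Initial set: {not ((((q5 iff q3) implies ((not q2 iff q5) iff not q1)) and (q5 iff q3)) implies ((not q2 iff q5) iff not q1))}.
not ((((q5 iff q3) implies ((not q2 iff q5) iff not q1)) and (q5 iff q3)) implies ((not q2 iff q5) iff not q1)): α-rule — add (((q5 iff q3) implies ((not q2 iff q5) iff not q1)) and (q5 iff q3)), not ((not q2 iff q5) iff not q1).
(((q5 iff q3) implies ((not q2 iff q5) iff not q1)) and (q5 iff q3)): α-rule — add ((q5 iff q3) implies ((not q2 iff q5) iff not q1)), (q5 iff q3).
not ((not q2 iff q5) iff not q1): β-rule — branch into (not q2 iff q5), not not q1  //  not (not q2 iff q5), not q1.
  branch 1 (add (not q2 iff q5), not not q1):
    ((q5 iff q3) implies ((not q2 iff q5) iff not q1)): β-rule — branch into not (q5 iff q3)  //  ((not q2 iff q5) iff not q1).
      branch 1.1 (add not (q5 iff q3)):
        (q5 iff q3): β-rule — branch into q5, q3  //  not q5, not q3.
          branch 1.1.1 (add q5, q3):
            (not q2 iff q5): β-rule — branch into not q2, q5  //  not not q2, not q5.
              branch 1.1.1.1 (add not q2, q5):
                not (q5 iff q3): β-rule — branch into q5, not q3  //  not q5, q3.
                  branch 1.1.1.1.1 (add q5, not q3):
                    × closes — contains both q3 and not q3.
                  branch 1.1.1.1.2 (add not q5, q3):
                    × closes — contains both q5 and not q5.
              branch 1.1.1.2 (add not not q2, not q5):
                × closes — contains both q5 and not q5.
          branch 1.1.2 (add not q5, not q3):
            (not q2 iff q5): β-rule — branch into not q2, q5  //  not not q2, not q5.
              branch 1.1.2.1 (add not q2, q5):
                × closes — contains both q5 and not q5.
              branch 1.1.2.2 (add not not q2, not q5):
                not (q5 iff q3): β-rule — branch into q5, not q3  //  not q5, q3.
                  branch 1.1.2.2.1 (add q5, not q3):
                    × closes — contains both q5 and not q5.
                  branch 1.1.2.2.2 (add not q5, q3):
                    × closes — contains both q3 and not q3.
      branch 1.2 (add ((not q2 iff q5) iff not q1)):
        (q5 iff q3): β-rule — branch into q5, q3  //  not q5, not q3.
          branch 1.2.1 (add q5, q3):
            (not q2 iff q5): β-rule — branch into not q2, q5  //  not not q2, not q5.
              branch 1.2.1.1 (add not q2, q5):
                ((not q2 iff q5) iff not q1): β-rule — branch into (not q2 iff q5), not q1  //  not (not q2 iff q5), not not q1.
                  branch 1.2.1.1.1 (add (not q2 iff q5), not q1):
                    × closes — contains both q1 and not q1.
                  branch 1.2.1.1.2 (add not (not q2 iff q5), not not q1):
                    not (not q2 iff q5): β-rule — branch into not q2, not q5  //  not not q2, q5.
                      branch 1.2.1.1.2.1 (add not q2, not q5):
                        × closes — contains both q5 and not q5.
                      branch 1.2.1.1.2.2 (add not not q2, q5):
                        × closes — contains both q2 and not q2.
              branch 1.2.1.2 (add not not q2, not q5):
                × closes — contains both q5 and not q5.
          branch 1.2.2 (add not q5, not q3):
            (not q2 iff q5): β-rule — branch into not q2, q5  //  not not q2, not q5.
              branch 1.2.2.1 (add not q2, q5):
                × closes — contains both q5 and not q5.
              branch 1.2.2.2 (add not not q2, not q5):
                ((not q2 iff q5) iff not q1): β-rule — branch into (not q2 iff q5), not q1  //  not (not q2 iff q5), not not q1.
                  branch 1.2.2.2.1 (add (not q2 iff q5), not q1):
                    × closes — contains both q1 and not q1.
                  branch 1.2.2.2.2 (add not (not q2 iff q5), not not q1):
                    not (not q2 iff q5): β-rule — branch into not q2, not q5  //  not not q2, q5.
                      branch 1.2.2.2.2.1 (add not q2, not q5):
                        × closes — contains both q2 and not q2.
                      branch 1.2.2.2.2.2 (add not not q2, q5):
                        × closes — contains both q5 and not q5.
  branch 2 (add not (not q2 iff q5), not q1):
    ((q5 iff q3) implies ((not q2 iff q5) iff not q1)): β-rule — branch into not (q5 iff q3)  //  ((not q2 iff q5) iff not q1).
      branch 2.1 (add not (q5 iff q3)):
        (q5 iff q3): β-rule — branch into q5, q3  //  not q5, not q3.
          branch 2.1.1 (add q5, q3):
            not (not q2 iff q5): β-rule — branch into not q2, not q5  //  not not q2, q5.
              branch 2.1.1.1 (add not q2, not q5):
                × closes — contains both q5 and not q5.
              branch 2.1.1.2 (add not not q2, q5):
                not (q5 iff q3): β-rule — branch into q5, not q3  //  not q5, q3.
                  branch 2.1.1.2.1 (add q5, not q3):
                    × closes — contains both q3 and not q3.
                  branch 2.1.1.2.2 (add not q5, q3):
                    × closes — contains both q5 and not q5.
          branch 2.1.2 (add not q5, not q3):
            not (not q2 iff q5): β-rule — branch into not q2, not q5  //  not not q2, q5.
              branch 2.1.2.1 (add not q2, not q5):
                not (q5 iff q3): β-rule — branch into q5, not q3  //  not q5, q3.
                  branch 2.1.2.1.1 (add q5, not q3):
                    × closes — contains both q5 and not q5.
                  branch 2.1.2.1.2 (add not q5, q3):
                    × closes — contains both q3 and not q3.
              branch 2.1.2.2 (add not not q2, q5):
                × closes — contains both q5 and not q5.
      branch 2.2 (add ((not q2 iff q5) iff not q1)):
        (q5 iff q3): β-rule — branch into q5, q3  //  not q5, not q3.
          branch 2.2.1 (add q5, q3):
            not (not q2 iff q5): β-rule — branch into not q2, not q5  //  not not q2, q5.
              branch 2.2.1.1 (add not q2, not q5):
                × closes — contains both q5 and not q5.
              branch 2.2.1.2 (add not not q2, q5):
                ((not q2 iff q5) iff not q1): β-rule — branch into (not q2 iff q5), not q1  //  not (not q2 iff q5), not not q1.
                  branch 2.2.1.2.1 (add (not q2 iff q5), not q1):
                    (not q2 iff q5): β-rule — branch into not q2, q5  //  not not q2, not q5.
                      branch 2.2.1.2.1.1 (add not q2, q5):
                        × closes — contains both q2 and not q2.
                      branch 2.2.1.2.1.2 (add not not q2, not q5):
                        × closes — contains both q5 and not q5.
                  branch 2.2.1.2.2 (add not (not q2 iff q5), not not q1):
                    × closes — contains both q1 and not q1.
          branch 2.2.2 (add not q5, not q3):
            not (not q2 iff q5): β-rule — branch into not q2, not q5  //  not not q2, q5.
              branch 2.2.2.1 (add not q2, not q5):
                ((not q2 iff q5) iff not q1): β-rule — branch into (not q2 iff q5), not q1  //  not (not q2 iff q5), not not q1.
                  branch 2.2.2.1.1 (add (not q2 iff q5), not q1):
                    (not q2 iff q5): β-rule — branch into not q2, q5  //  not not q2, not q5.
                      branch 2.2.2.1.1.1 (add not q2, q5):
                        × closes — contains both q5 and not q5.
                      branch 2.2.2.1.1.2 (add not not q2, not q5):
                        × closes — contains both q2 and not q2.
                  branch 2.2.2.1.2 (add not (not q2 iff q5), not not q1):
                    × closes — contains both q1 and not q1.
              branch 2.2.2.2 (add not not q2, q5):
                × closes — contains both q5 and not q5.
All 28 branches close.
Every branch closed, so the negation is unsatisfiable and the formula is valid.

Valid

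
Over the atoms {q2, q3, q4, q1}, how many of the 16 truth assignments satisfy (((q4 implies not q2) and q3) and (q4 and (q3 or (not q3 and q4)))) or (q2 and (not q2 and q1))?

Initial set: {T ((((q4 implies not q2) and q3) and (q4 and (q3 or (not q3 and q4)))) or (q2 and (not q2 and q1)))}.
T ((((q4 implies not q2) and q3) and (q4 and (q3 or (not q3 and q4)))) or (q2 and (not q2 and q1))): β-rule — branch into T (((q4 implies not q2) and q3) and (q4 and (q3 or (not q3 and q4))))  //  T (q2 and (not q2 and q1)).
  branch 1 (add T (((q4 implies not q2) and q3) and (q4 and (q3 or (not q3 and q4))))):
    T (((q4 implies not q2) and q3) and (q4 and (q3 or (not q3 and q4)))): α-rule — add T ((q4 implies not q2) and q3), T (q4 and (q3 or (not q3 and q4))).
    T ((q4 implies not q2) and q3): α-rule — add T (q4 implies not q2), T q3.
    T (q4 and (q3 or (not q3 and q4))): α-rule — add T q4, T (q3 or (not q3 and q4)).
    T (q4 implies not q2): β-rule — branch into F q4  //  T not q2.
      branch 1.1 (add F q4):
        × closes — contains both q4 and not q4.
      branch 1.2 (add T not q2):
        T (q3 or (not q3 and q4)): β-rule — branch into T q3  //  T (not q3 and q4).
          branch 1.2.1 (add T q3):
            ○ open, literals {q2=F, q3=T, q4=T}.
          branch 1.2.2 (add T (not q3 and q4)):
            T (not q3 and q4): α-rule — add T not q3, T q4.
            × closes — contains both q3 and not q3.
  branch 2 (add T (q2 and (not q2 and q1))):
    T (q2 and (not q2 and q1)): α-rule — add T q2, T (not q2 and q1).
    T (not q2 and q1): α-rule — add T not q2, T q1.
    × closes — contains both q2 and not q2.
3 branches closed, 1 open.
Each open branch fixes some atoms; the unmentioned ones are free. Counting distinct full assignments: branch {q2=F, q3=T, q4=T} (q1) contributes 2 new. Total: 2.

2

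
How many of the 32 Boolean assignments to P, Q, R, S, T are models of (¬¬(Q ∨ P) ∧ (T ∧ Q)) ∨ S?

20

Initial set: {((¬¬(Q ∨ P) ∧ (T ∧ Q)) ∨ S)}.
((¬¬(Q ∨ P) ∧ (T ∧ Q)) ∨ S): β-rule — branch into (¬¬(Q ∨ P) ∧ (T ∧ Q))  //  S.
  branch 1 (add (¬¬(Q ∨ P) ∧ (T ∧ Q))):
    (¬¬(Q ∨ P) ∧ (T ∧ Q)): α-rule — add ¬¬(Q ∨ P), (T ∧ Q).
    ¬¬(Q ∨ P): drop double negation, giving (Q ∨ P).
    (T ∧ Q): α-rule — add T, Q.
    (Q ∨ P): β-rule — branch into Q  //  P.
      branch 1.1 (add Q):
        ○ open, literals {Q=1, T=1}.
      branch 1.2 (add P):
        ○ open, literals {P=1, Q=1, T=1}.
  branch 2 (add S):
    ○ open, literals {S=1}.
0 branches closed, 3 open.
Each open branch fixes some atoms; the unmentioned ones are free. Counting distinct full assignments: branch {Q=1, T=1} (P, R, S) contributes 8 new; branch {P=1, Q=1, T=1} (R, S) contributes 0 new; branch {S=1} (P, Q, R, T) contributes 12 new. Total: 20.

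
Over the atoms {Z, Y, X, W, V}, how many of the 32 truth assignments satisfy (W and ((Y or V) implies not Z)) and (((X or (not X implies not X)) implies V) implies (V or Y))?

Initial set: {T ((W and ((Y or V) implies not Z)) and (((X or (not X implies not X)) implies V) implies (V or Y)))}.
T ((W and ((Y or V) implies not Z)) and (((X or (not X implies not X)) implies V) implies (V or Y))): α-rule — add T (W and ((Y or V) implies not Z)), T (((X or (not X implies not X)) implies V) implies (V or Y)).
T (W and ((Y or V) implies not Z)): α-rule — add T W, T ((Y or V) implies not Z).
T (((X or (not X implies not X)) implies V) implies (V or Y)): β-rule — branch into F ((X or (not X implies not X)) implies V)  //  T (V or Y).
  branch 1 (add F ((X or (not X implies not X)) implies V)):
    F ((X or (not X implies not X)) implies V): α-rule — add T (X or (not X implies not X)), F V.
    T ((Y or V) implies not Z): β-rule — branch into F (Y or V)  //  T not Z.
      branch 1.1 (add F (Y or V)):
        F (Y or V): α-rule — add F Y, F V.
        T (X or (not X implies not X)): β-rule — branch into T X  //  T (not X implies not X).
          branch 1.1.1 (add T X):
            ○ open, literals {V=0, W=1, X=1, Y=0}.
          branch 1.1.2 (add T (not X implies not X)):
            T (not X implies not X): β-rule — branch into F not X  //  T not X.
              branch 1.1.2.1 (add F not X):
                ○ open, literals {V=0, W=1, X=1, Y=0}.
              branch 1.1.2.2 (add T not X):
                ○ open, literals {V=0, W=1, X=0, Y=0}.
      branch 1.2 (add T not Z):
        T (X or (not X implies not X)): β-rule — branch into T X  //  T (not X implies not X).
          branch 1.2.1 (add T X):
            ○ open, literals {V=0, W=1, X=1, Z=0}.
          branch 1.2.2 (add T (not X implies not X)):
            T (not X implies not X): β-rule — branch into F not X  //  T not X.
              branch 1.2.2.1 (add F not X):
                ○ open, literals {V=0, W=1, X=1, Z=0}.
              branch 1.2.2.2 (add T not X):
                ○ open, literals {V=0, W=1, X=0, Z=0}.
  branch 2 (add T (V or Y)):
    T ((Y or V) implies not Z): β-rule — branch into F (Y or V)  //  T not Z.
      branch 2.1 (add F (Y or V)):
        F (Y or V): α-rule — add F Y, F V.
        T (V or Y): β-rule — branch into T V  //  T Y.
          branch 2.1.1 (add T V):
            × closes — contains both V and not V.
          branch 2.1.2 (add T Y):
            × closes — contains both Y and not Y.
      branch 2.2 (add T not Z):
        T (V or Y): β-rule — branch into T V  //  T Y.
          branch 2.2.1 (add T V):
            ○ open, literals {V=1, W=1, Z=0}.
          branch 2.2.2 (add T Y):
            ○ open, literals {W=1, Y=1, Z=0}.
2 branches closed, 8 open.
Each open branch fixes some atoms; the unmentioned ones are free. Counting distinct full assignments: branch {V=0, W=1, X=1, Y=0} (Z) contributes 2 new; branch {V=0, W=1, X=1, Y=0} (Z) contributes 0 new; branch {V=0, W=1, X=0, Y=0} (Z) contributes 2 new; branch {V=0, W=1, X=1, Z=0} (Y) contributes 1 new; branch {V=0, W=1, X=1, Z=0} (Y) contributes 0 new; branch {V=0, W=1, X=0, Z=0} (Y) contributes 1 new; branch {V=1, W=1, Z=0} (Y, X) contributes 4 new; branch {W=1, Y=1, Z=0} (X, V) contributes 0 new. Total: 10.

10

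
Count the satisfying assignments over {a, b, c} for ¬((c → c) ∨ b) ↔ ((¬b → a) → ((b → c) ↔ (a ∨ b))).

Initial set: {(¬((c → c) ∨ b) ↔ ((¬b → a) → ((b → c) ↔ (a ∨ b))))}.
(¬((c → c) ∨ b) ↔ ((¬b → a) → ((b → c) ↔ (a ∨ b)))): β-rule — branch into ¬((c → c) ∨ b), ((¬b → a) → ((b → c) ↔ (a ∨ b)))  //  ¬¬((c → c) ∨ b), ¬((¬b → a) → ((b → c) ↔ (a ∨ b))).
  branch 1 (add ¬((c → c) ∨ b), ((¬b → a) → ((b → c) ↔ (a ∨ b)))):
    ¬((c → c) ∨ b): α-rule — add ¬(c → c), ¬b.
    ¬(c → c): α-rule — add c, ¬c.
    × closes — contains both c and ¬c.
  branch 2 (add ¬¬((c → c) ∨ b), ¬((¬b → a) → ((b → c) ↔ (a ∨ b)))):
    ¬((¬b → a) → ((b → c) ↔ (a ∨ b))): α-rule — add (¬b → a), ¬((b → c) ↔ (a ∨ b)).
    ¬¬((c → c) ∨ b): β-rule — branch into (c → c)  //  b.
      branch 2.1 (add (c → c)):
        (¬b → a): β-rule — branch into ¬¬b  //  a.
          branch 2.1.1 (add ¬¬b):
            ¬((b → c) ↔ (a ∨ b)): β-rule — branch into (b → c), ¬(a ∨ b)  //  ¬(b → c), (a ∨ b).
              branch 2.1.1.1 (add (b → c), ¬(a ∨ b)):
                ¬(a ∨ b): α-rule — add ¬a, ¬b.
                × closes — contains both b and ¬b.
              branch 2.1.1.2 (add ¬(b → c), (a ∨ b)):
                ¬(b → c): α-rule — add b, ¬c.
                (c → c): β-rule — branch into ¬c  //  c.
                  branch 2.1.1.2.1 (add ¬c):
                    (a ∨ b): β-rule — branch into a  //  b.
                      branch 2.1.1.2.1.1 (add a):
                        ○ open, literals {a=1, b=1, c=0}.
                      branch 2.1.1.2.1.2 (add b):
                        ○ open, literals {b=1, c=0}.
                  branch 2.1.1.2.2 (add c):
                    × closes — contains both c and ¬c.
          branch 2.1.2 (add a):
            ¬((b → c) ↔ (a ∨ b)): β-rule — branch into (b → c), ¬(a ∨ b)  //  ¬(b → c), (a ∨ b).
              branch 2.1.2.1 (add (b → c), ¬(a ∨ b)):
                ¬(a ∨ b): α-rule — add ¬a, ¬b.
                × closes — contains both a and ¬a.
              branch 2.1.2.2 (add ¬(b → c), (a ∨ b)):
                ¬(b → c): α-rule — add b, ¬c.
                (c → c): β-rule — branch into ¬c  //  c.
                  branch 2.1.2.2.1 (add ¬c):
                    (a ∨ b): β-rule — branch into a  //  b.
                      branch 2.1.2.2.1.1 (add a):
                        ○ open, literals {a=1, b=1, c=0}.
                      branch 2.1.2.2.1.2 (add b):
                        ○ open, literals {a=1, b=1, c=0}.
                  branch 2.1.2.2.2 (add c):
                    × closes — contains both c and ¬c.
      branch 2.2 (add b):
        (¬b → a): β-rule — branch into ¬¬b  //  a.
          branch 2.2.1 (add ¬¬b):
            ¬((b → c) ↔ (a ∨ b)): β-rule — branch into (b → c), ¬(a ∨ b)  //  ¬(b → c), (a ∨ b).
              branch 2.2.1.1 (add (b → c), ¬(a ∨ b)):
                ¬(a ∨ b): α-rule — add ¬a, ¬b.
                × closes — contains both b and ¬b.
              branch 2.2.1.2 (add ¬(b → c), (a ∨ b)):
                ¬(b → c): α-rule — add b, ¬c.
                (a ∨ b): β-rule — branch into a  //  b.
                  branch 2.2.1.2.1 (add a):
                    ○ open, literals {a=1, b=1, c=0}.
                  branch 2.2.1.2.2 (add b):
                    ○ open, literals {b=1, c=0}.
          branch 2.2.2 (add a):
            ¬((b → c) ↔ (a ∨ b)): β-rule — branch into (b → c), ¬(a ∨ b)  //  ¬(b → c), (a ∨ b).
              branch 2.2.2.1 (add (b → c), ¬(a ∨ b)):
                ¬(a ∨ b): α-rule — add ¬a, ¬b.
                × closes — contains both a and ¬a.
              branch 2.2.2.2 (add ¬(b → c), (a ∨ b)):
                ¬(b → c): α-rule — add b, ¬c.
                (a ∨ b): β-rule — branch into a  //  b.
                  branch 2.2.2.2.1 (add a):
                    ○ open, literals {a=1, b=1, c=0}.
                  branch 2.2.2.2.2 (add b):
                    ○ open, literals {a=1, b=1, c=0}.
7 branches closed, 8 open.
Each open branch fixes some atoms; the unmentioned ones are free. Counting distinct full assignments: branch {a=1, b=1, c=0} (none free) contributes 1 new; branch {b=1, c=0} (a) contributes 1 new; branch {a=1, b=1, c=0} (none free) contributes 0 new; branch {a=1, b=1, c=0} (none free) contributes 0 new; branch {a=1, b=1, c=0} (none free) contributes 0 new; branch {b=1, c=0} (a) contributes 0 new; branch {a=1, b=1, c=0} (none free) contributes 0 new; branch {a=1, b=1, c=0} (none free) contributes 0 new. Total: 2.

2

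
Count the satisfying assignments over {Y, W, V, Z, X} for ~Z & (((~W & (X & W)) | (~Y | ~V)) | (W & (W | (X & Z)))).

14

Initial set: {(~Z & (((~W & (X & W)) | (~Y | ~V)) | (W & (W | (X & Z)))))}.
(~Z & (((~W & (X & W)) | (~Y | ~V)) | (W & (W | (X & Z))))): α-rule — add ~Z, (((~W & (X & W)) | (~Y | ~V)) | (W & (W | (X & Z)))).
(((~W & (X & W)) | (~Y | ~V)) | (W & (W | (X & Z)))): β-rule — branch into ((~W & (X & W)) | (~Y | ~V))  //  (W & (W | (X & Z))).
  branch 1 (add ((~W & (X & W)) | (~Y | ~V))):
    ((~W & (X & W)) | (~Y | ~V)): β-rule — branch into (~W & (X & W))  //  (~Y | ~V).
      branch 1.1 (add (~W & (X & W))):
        (~W & (X & W)): α-rule — add ~W, (X & W).
        (X & W): α-rule — add X, W.
        × closes — contains both W and ~W.
      branch 1.2 (add (~Y | ~V)):
        (~Y | ~V): β-rule — branch into ~Y  //  ~V.
          branch 1.2.1 (add ~Y):
            ○ open, literals {Y=0, Z=0}.
          branch 1.2.2 (add ~V):
            ○ open, literals {V=0, Z=0}.
  branch 2 (add (W & (W | (X & Z)))):
    (W & (W | (X & Z))): α-rule — add W, (W | (X & Z)).
    (W | (X & Z)): β-rule — branch into W  //  (X & Z).
      branch 2.1 (add W):
        ○ open, literals {W=1, Z=0}.
      branch 2.2 (add (X & Z)):
        (X & Z): α-rule — add X, Z.
        × closes — contains both Z and ~Z.
2 branches closed, 3 open.
Each open branch fixes some atoms; the unmentioned ones are free. Counting distinct full assignments: branch {Y=0, Z=0} (W, V, X) contributes 8 new; branch {V=0, Z=0} (Y, W, X) contributes 4 new; branch {W=1, Z=0} (Y, V, X) contributes 2 new. Total: 14.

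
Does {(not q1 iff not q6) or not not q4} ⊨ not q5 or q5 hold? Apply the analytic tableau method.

Initial set: {((not q1 iff not q6) or not not q4); not (not q5 or q5)}.
not (not q5 or q5): α-rule — add not not q5, not q5.
× closes — contains both q5 and not q5.
All 1 branch closes.
Every branch closed, so the premises entail the conclusion.

Yes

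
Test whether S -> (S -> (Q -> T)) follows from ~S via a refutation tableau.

Initial set: {~S; ~(S -> (S -> (Q -> T)))}.
~(S -> (S -> (Q -> T))): α-rule — add S, ~(S -> (Q -> T)).
× closes — contains both S and ~S.
All 1 branch closes.
Every branch closed, so the premises entail the conclusion.

Yes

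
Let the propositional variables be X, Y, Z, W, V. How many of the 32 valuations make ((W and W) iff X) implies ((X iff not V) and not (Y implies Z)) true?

Initial set: {(((W and W) iff X) implies ((X iff not V) and not (Y implies Z)))}.
(((W and W) iff X) implies ((X iff not V) and not (Y implies Z))): β-rule — branch into not ((W and W) iff X)  //  ((X iff not V) and not (Y implies Z)).
  branch 1 (add not ((W and W) iff X)):
    not ((W and W) iff X): β-rule — branch into (W and W), not X  //  not (W and W), X.
      branch 1.1 (add (W and W), not X):
        (W and W): α-rule — add W, W.
        ○ open, literals {W=1, X=0}.
      branch 1.2 (add not (W and W), X):
        not (W and W): β-rule — branch into not W  //  not W.
          branch 1.2.1 (add not W):
            ○ open, literals {W=0, X=1}.
          branch 1.2.2 (add not W):
            ○ open, literals {W=0, X=1}.
  branch 2 (add ((X iff not V) and not (Y implies Z))):
    ((X iff not V) and not (Y implies Z)): α-rule — add (X iff not V), not (Y implies Z).
    not (Y implies Z): α-rule — add Y, not Z.
    (X iff not V): β-rule — branch into X, not V  //  not X, not not V.
      branch 2.1 (add X, not V):
        ○ open, literals {V=0, X=1, Y=1, Z=0}.
      branch 2.2 (add not X, not not V):
        ○ open, literals {V=1, X=0, Y=1, Z=0}.
0 branches closed, 5 open.
Each open branch fixes some atoms; the unmentioned ones are free. Counting distinct full assignments: branch {W=1, X=0} (Y, Z, V) contributes 8 new; branch {W=0, X=1} (Y, Z, V) contributes 8 new; branch {W=0, X=1} (Y, Z, V) contributes 0 new; branch {V=0, X=1, Y=1, Z=0} (W) contributes 1 new; branch {V=1, X=0, Y=1, Z=0} (W) contributes 1 new. Total: 18.

18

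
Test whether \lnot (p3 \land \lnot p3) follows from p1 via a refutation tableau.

Initial set: {p1; \lnot \lnot (p3 \land \lnot p3)}.
\lnot \lnot (p3 \land \lnot p3): α-rule — add p3, \lnot p3.
× closes — contains both p3 and \lnot p3.
All 1 branch closes.
Every branch closed, so the premises entail the conclusion.

Yes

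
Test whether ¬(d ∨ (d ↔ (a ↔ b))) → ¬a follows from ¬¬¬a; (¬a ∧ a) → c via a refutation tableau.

Yes

Initial set: {T ¬¬¬a; T ((¬a ∧ a) → c); F (¬(d ∨ (d ↔ (a ↔ b))) → ¬a)}.
T ¬¬¬a: drop double negation, giving T ¬a.
F (¬(d ∨ (d ↔ (a ↔ b))) → ¬a): α-rule — add T ¬(d ∨ (d ↔ (a ↔ b))), F ¬a.
× closes — contains both a and ¬a.
All 1 branch closes.
Every branch closed, so the premises entail the conclusion.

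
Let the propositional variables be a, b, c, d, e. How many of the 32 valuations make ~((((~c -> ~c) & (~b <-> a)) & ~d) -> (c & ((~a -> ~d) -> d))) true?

Initial set: {T ~((((~c -> ~c) & (~b <-> a)) & ~d) -> (c & ((~a -> ~d) -> d)))}.
T ~((((~c -> ~c) & (~b <-> a)) & ~d) -> (c & ((~a -> ~d) -> d))): α-rule — add T (((~c -> ~c) & (~b <-> a)) & ~d), F (c & ((~a -> ~d) -> d)).
T (((~c -> ~c) & (~b <-> a)) & ~d): α-rule — add T ((~c -> ~c) & (~b <-> a)), T ~d.
T ((~c -> ~c) & (~b <-> a)): α-rule — add T (~c -> ~c), T (~b <-> a).
F (c & ((~a -> ~d) -> d)): β-rule — branch into F c  //  F ((~a -> ~d) -> d).
  branch 1 (add F c):
    T (~c -> ~c): β-rule — branch into F ~c  //  T ~c.
      branch 1.1 (add F ~c):
        × closes — contains both c and ~c.
      branch 1.2 (add T ~c):
        T (~b <-> a): β-rule — branch into T ~b, T a  //  F ~b, F a.
          branch 1.2.1 (add T ~b, T a):
            ○ open, literals {a=true, b=false, c=false, d=false}.
          branch 1.2.2 (add F ~b, F a):
            ○ open, literals {a=false, b=true, c=false, d=false}.
  branch 2 (add F ((~a -> ~d) -> d)):
    F ((~a -> ~d) -> d): α-rule — add T (~a -> ~d), F d.
    T (~c -> ~c): β-rule — branch into F ~c  //  T ~c.
      branch 2.1 (add F ~c):
        T (~b <-> a): β-rule — branch into T ~b, T a  //  F ~b, F a.
          branch 2.1.1 (add T ~b, T a):
            T (~a -> ~d): β-rule — branch into F ~a  //  T ~d.
              branch 2.1.1.1 (add F ~a):
                ○ open, literals {a=true, b=false, c=true, d=false}.
              branch 2.1.1.2 (add T ~d):
                ○ open, literals {a=true, b=false, c=true, d=false}.
          branch 2.1.2 (add F ~b, F a):
            T (~a -> ~d): β-rule — branch into F ~a  //  T ~d.
              branch 2.1.2.1 (add F ~a):
                × closes — contains both a and ~a.
              branch 2.1.2.2 (add T ~d):
                ○ open, literals {a=false, b=true, c=true, d=false}.
      branch 2.2 (add T ~c):
        T (~b <-> a): β-rule — branch into T ~b, T a  //  F ~b, F a.
          branch 2.2.1 (add T ~b, T a):
            T (~a -> ~d): β-rule — branch into F ~a  //  T ~d.
              branch 2.2.1.1 (add F ~a):
                ○ open, literals {a=true, b=false, c=false, d=false}.
              branch 2.2.1.2 (add T ~d):
                ○ open, literals {a=true, b=false, c=false, d=false}.
          branch 2.2.2 (add F ~b, F a):
            T (~a -> ~d): β-rule — branch into F ~a  //  T ~d.
              branch 2.2.2.1 (add F ~a):
                × closes — contains both a and ~a.
              branch 2.2.2.2 (add T ~d):
                ○ open, literals {a=false, b=true, c=false, d=false}.
3 branches closed, 8 open.
Each open branch fixes some atoms; the unmentioned ones are free. Counting distinct full assignments: branch {a=true, b=false, c=false, d=false} (e) contributes 2 new; branch {a=false, b=true, c=false, d=false} (e) contributes 2 new; branch {a=true, b=false, c=true, d=false} (e) contributes 2 new; branch {a=true, b=false, c=true, d=false} (e) contributes 0 new; branch {a=false, b=true, c=true, d=false} (e) contributes 2 new; branch {a=true, b=false, c=false, d=false} (e) contributes 0 new; branch {a=true, b=false, c=false, d=false} (e) contributes 0 new; branch {a=false, b=true, c=false, d=false} (e) contributes 0 new. Total: 8.

8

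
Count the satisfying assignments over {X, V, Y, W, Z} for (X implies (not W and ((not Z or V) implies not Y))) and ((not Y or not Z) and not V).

8

Initial set: {((X implies (not W and ((not Z or V) implies not Y))) and ((not Y or not Z) and not V))}.
((X implies (not W and ((not Z or V) implies not Y))) and ((not Y or not Z) and not V)): α-rule — add (X implies (not W and ((not Z or V) implies not Y))), ((not Y or not Z) and not V).
((not Y or not Z) and not V): α-rule — add (not Y or not Z), not V.
(X implies (not W and ((not Z or V) implies not Y))): β-rule — branch into not X  //  (not W and ((not Z or V) implies not Y)).
  branch 1 (add not X):
    (not Y or not Z): β-rule — branch into not Y  //  not Z.
      branch 1.1 (add not Y):
        ○ open, literals {V=0, X=0, Y=0}.
      branch 1.2 (add not Z):
        ○ open, literals {V=0, X=0, Z=0}.
  branch 2 (add (not W and ((not Z or V) implies not Y))):
    (not W and ((not Z or V) implies not Y)): α-rule — add not W, ((not Z or V) implies not Y).
    (not Y or not Z): β-rule — branch into not Y  //  not Z.
      branch 2.1 (add not Y):
        ((not Z or V) implies not Y): β-rule — branch into not (not Z or V)  //  not Y.
          branch 2.1.1 (add not (not Z or V)):
            not (not Z or V): α-rule — add not not Z, not V.
            ○ open, literals {V=0, W=0, Y=0, Z=1}.
          branch 2.1.2 (add not Y):
            ○ open, literals {V=0, W=0, Y=0}.
      branch 2.2 (add not Z):
        ((not Z or V) implies not Y): β-rule — branch into not (not Z or V)  //  not Y.
          branch 2.2.1 (add not (not Z or V)):
            not (not Z or V): α-rule — add not not Z, not V.
            × closes — contains both Z and not Z.
          branch 2.2.2 (add not Y):
            ○ open, literals {V=0, W=0, Y=0, Z=0}.
1 branch closed, 5 open.
Each open branch fixes some atoms; the unmentioned ones are free. Counting distinct full assignments: branch {V=0, X=0, Y=0} (W, Z) contributes 4 new; branch {V=0, X=0, Z=0} (Y, W) contributes 2 new; branch {V=0, W=0, Y=0, Z=1} (X) contributes 1 new; branch {V=0, W=0, Y=0} (X, Z) contributes 1 new; branch {V=0, W=0, Y=0, Z=0} (X) contributes 0 new. Total: 8.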